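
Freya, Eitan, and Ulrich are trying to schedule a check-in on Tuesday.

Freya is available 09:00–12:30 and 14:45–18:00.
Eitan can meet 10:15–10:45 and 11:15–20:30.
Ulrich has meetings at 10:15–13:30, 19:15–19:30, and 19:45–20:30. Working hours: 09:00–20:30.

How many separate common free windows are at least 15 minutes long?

Ulrich free within 09:00–20:30: 09:00–10:15, 13:30–19:15, 19:30–19:45.
Freya ∩ Eitan: 10:15–10:45, 11:15–12:30, 14:45–18:00.
Freya ∩ Eitan ∩ Ulrich: 14:45–18:00.
Windows ≥ 15 min: 14:45–18:00.
That's 1 window.

1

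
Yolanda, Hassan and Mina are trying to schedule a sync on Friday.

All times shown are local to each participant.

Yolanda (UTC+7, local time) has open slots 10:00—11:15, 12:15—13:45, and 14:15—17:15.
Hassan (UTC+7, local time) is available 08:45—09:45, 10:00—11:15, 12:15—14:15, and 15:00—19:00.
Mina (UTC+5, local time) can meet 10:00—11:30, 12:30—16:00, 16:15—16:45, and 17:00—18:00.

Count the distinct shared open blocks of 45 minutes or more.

Yolanda → UTC: 03:00–04:15, 05:15–06:45, 07:15–10:15.
Hassan → UTC: 01:45–02:45, 03:00–04:15, 05:15–07:15, 08:00–12:00.
Mina → UTC: 05:00–06:30, 07:30–11:00, 11:15–11:45, 12:00–13:00.
Yolanda ∩ Hassan: 03:00–04:15, 05:15–06:45, 08:00–10:15.
Yolanda ∩ Hassan ∩ Mina: 05:15–06:30, 08:00–10:15.
Windows ≥ 45 min: 05:15–06:30, 08:00–10:15.
That's 2 windows.

2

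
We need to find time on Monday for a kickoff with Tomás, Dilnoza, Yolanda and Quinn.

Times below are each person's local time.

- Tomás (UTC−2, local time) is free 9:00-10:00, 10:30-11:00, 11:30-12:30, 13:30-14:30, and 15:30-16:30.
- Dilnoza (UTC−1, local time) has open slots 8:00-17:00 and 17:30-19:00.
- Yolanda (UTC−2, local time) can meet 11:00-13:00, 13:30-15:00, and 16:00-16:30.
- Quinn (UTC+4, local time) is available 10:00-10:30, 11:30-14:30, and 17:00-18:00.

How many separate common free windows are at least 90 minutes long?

0

Tomás → UTC: 11:00–12:00, 12:30–13:00, 13:30–14:30, 15:30–16:30, 17:30–18:30.
Dilnoza → UTC: 09:00–18:00, 18:30–20:00.
Yolanda → UTC: 13:00–15:00, 15:30–17:00, 18:00–18:30.
Quinn → UTC: 06:00–06:30, 07:30–10:30, 13:00–14:00.
Tomás ∩ Dilnoza: 11:00–12:00, 12:30–13:00, 13:30–14:30, 15:30–16:30, 17:30–18:00.
Tomás ∩ Dilnoza ∩ Yolanda: 13:30–14:30, 15:30–16:30.
Tomás ∩ Dilnoza ∩ Yolanda ∩ Quinn: 13:30–14:00.
Windows ≥ 90 min: (none).
That's 0 windows.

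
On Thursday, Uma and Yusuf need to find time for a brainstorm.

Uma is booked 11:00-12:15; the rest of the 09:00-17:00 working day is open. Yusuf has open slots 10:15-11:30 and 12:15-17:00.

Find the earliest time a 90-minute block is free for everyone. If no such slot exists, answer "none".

12:15

Uma free within 09:00–17:00: 09:00–11:00, 12:15–17:00.
Uma ∩ Yusuf: 10:15–11:00, 12:15–17:00.
Windows ≥ 90 min: 12:15–17:00.
Earliest such window starts at 12:15.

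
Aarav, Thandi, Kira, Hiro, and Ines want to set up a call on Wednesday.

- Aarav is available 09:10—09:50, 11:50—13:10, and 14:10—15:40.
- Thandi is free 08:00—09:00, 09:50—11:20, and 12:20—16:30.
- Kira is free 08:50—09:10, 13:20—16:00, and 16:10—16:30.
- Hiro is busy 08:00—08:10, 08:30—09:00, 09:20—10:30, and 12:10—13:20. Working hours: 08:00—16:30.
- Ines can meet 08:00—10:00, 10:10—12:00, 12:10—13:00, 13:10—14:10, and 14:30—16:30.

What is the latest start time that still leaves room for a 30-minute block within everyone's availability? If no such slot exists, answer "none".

15:10

Hiro free within 08:00–16:30: 08:10–08:30, 09:00–09:20, 10:30–12:10, 13:20–16:30.
Aarav ∩ Thandi: 12:20–13:10, 14:10–15:40.
Aarav ∩ Thandi ∩ Kira: 14:10–15:40.
Aarav ∩ Thandi ∩ Kira ∩ Hiro: 14:10–15:40.
Aarav ∩ Thandi ∩ Kira ∩ Hiro ∩ Ines: 14:30–15:40.
Windows ≥ 30 min: 14:30–15:40.
Latest start in the last window 14:30–15:40 is 15:40 − 30 min = 15:10.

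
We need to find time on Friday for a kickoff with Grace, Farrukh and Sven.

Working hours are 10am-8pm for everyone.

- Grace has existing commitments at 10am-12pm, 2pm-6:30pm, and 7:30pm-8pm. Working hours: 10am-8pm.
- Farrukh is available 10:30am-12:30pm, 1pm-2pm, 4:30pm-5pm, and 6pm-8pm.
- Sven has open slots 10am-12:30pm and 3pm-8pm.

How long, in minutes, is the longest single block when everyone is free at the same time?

Grace free within 10:00–20:00: 12:00–14:00, 18:30–19:30.
Grace ∩ Farrukh: 12:00–12:30, 13:00–14:00, 18:30–19:30.
Grace ∩ Farrukh ∩ Sven: 12:00–12:30, 18:30–19:30.
Common window lengths: 30, 60 min; longest is 60.

60 minutes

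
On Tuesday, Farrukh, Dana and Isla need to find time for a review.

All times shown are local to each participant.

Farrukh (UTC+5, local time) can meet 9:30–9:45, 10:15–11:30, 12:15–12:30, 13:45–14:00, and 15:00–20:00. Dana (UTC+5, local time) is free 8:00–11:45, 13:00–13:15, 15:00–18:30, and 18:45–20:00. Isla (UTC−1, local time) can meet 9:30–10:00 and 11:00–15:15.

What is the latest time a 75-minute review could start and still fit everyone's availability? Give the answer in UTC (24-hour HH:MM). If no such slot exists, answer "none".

13:45

Farrukh → UTC: 04:30–04:45, 05:15–06:30, 07:15–07:30, 08:45–09:00, 10:00–15:00.
Dana → UTC: 03:00–06:45, 08:00–08:15, 10:00–13:30, 13:45–15:00.
Isla → UTC: 10:30–11:00, 12:00–16:15.
Farrukh ∩ Dana: 04:30–04:45, 05:15–06:30, 10:00–13:30, 13:45–15:00.
Farrukh ∩ Dana ∩ Isla: 10:30–11:00, 12:00–13:30, 13:45–15:00.
Windows ≥ 75 min: 12:00–13:30, 13:45–15:00.
Latest start in the last window 13:45–15:00 is 15:00 − 75 min = 13:45.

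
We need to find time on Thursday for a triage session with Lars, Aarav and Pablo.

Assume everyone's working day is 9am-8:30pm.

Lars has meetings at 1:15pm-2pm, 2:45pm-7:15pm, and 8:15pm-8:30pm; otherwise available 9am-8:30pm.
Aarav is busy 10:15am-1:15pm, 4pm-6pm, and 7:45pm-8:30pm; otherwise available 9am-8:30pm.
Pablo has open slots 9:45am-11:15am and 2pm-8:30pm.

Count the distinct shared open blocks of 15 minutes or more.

3

Lars free within 09:00–20:30: 09:00–13:15, 14:00–14:45, 19:15–20:15.
Aarav free within 09:00–20:30: 09:00–10:15, 13:15–16:00, 18:00–19:45.
Lars ∩ Aarav: 09:00–10:15, 14:00–14:45, 19:15–19:45.
Lars ∩ Aarav ∩ Pablo: 09:45–10:15, 14:00–14:45, 19:15–19:45.
Windows ≥ 15 min: 09:45–10:15, 14:00–14:45, 19:15–19:45.
That's 3 windows.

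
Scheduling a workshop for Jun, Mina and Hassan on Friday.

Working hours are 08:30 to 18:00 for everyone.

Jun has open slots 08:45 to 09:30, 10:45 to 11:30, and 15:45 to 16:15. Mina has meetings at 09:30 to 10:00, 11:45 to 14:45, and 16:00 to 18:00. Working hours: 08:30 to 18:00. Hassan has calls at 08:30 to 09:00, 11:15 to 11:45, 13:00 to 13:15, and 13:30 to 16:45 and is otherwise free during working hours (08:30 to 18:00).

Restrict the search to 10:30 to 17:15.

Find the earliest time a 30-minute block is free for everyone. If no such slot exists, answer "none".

10:45

Mina free within 08:30–18:00: 08:30–09:30, 10:00–11:45, 14:45–16:00.
Hassan free within 08:30–18:00: 09:00–11:15, 11:45–13:00, 13:15–13:30, 16:45–18:00.
Jun ∩ Mina: 08:45–09:30, 10:45–11:30, 15:45–16:00.
Jun ∩ Mina ∩ Hassan: 09:00–09:30, 10:45–11:15.
Restricted to 10:30–17:15: 10:45–11:15.
Windows ≥ 30 min: 10:45–11:15.
Earliest such window starts at 10:45.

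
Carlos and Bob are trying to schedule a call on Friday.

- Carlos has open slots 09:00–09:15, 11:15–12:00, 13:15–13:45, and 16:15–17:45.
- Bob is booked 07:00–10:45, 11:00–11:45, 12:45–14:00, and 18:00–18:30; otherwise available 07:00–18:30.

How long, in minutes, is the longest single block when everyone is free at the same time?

Bob free within 07:00–18:30: 10:45–11:00, 11:45–12:45, 14:00–18:00.
Carlos ∩ Bob: 11:45–12:00, 16:15–17:45.
Common window lengths: 15, 90 min; longest is 90.

90 minutes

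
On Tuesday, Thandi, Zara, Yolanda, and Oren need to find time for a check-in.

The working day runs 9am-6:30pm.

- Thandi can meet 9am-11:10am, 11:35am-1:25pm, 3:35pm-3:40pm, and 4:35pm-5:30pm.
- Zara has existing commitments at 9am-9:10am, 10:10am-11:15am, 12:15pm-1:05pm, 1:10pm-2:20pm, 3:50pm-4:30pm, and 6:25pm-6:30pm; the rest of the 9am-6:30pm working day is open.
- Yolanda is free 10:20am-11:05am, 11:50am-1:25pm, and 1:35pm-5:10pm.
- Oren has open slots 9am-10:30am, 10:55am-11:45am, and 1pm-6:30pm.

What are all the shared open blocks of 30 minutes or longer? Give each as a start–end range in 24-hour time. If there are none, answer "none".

16:35–17:10

Zara free within 09:00–18:30: 09:10–10:10, 11:15–12:15, 13:05–13:10, 14:20–15:50, 16:30–18:25.
Thandi ∩ Zara: 09:10–10:10, 11:35–12:15, 13:05–13:10, 15:35–15:40, 16:35–17:30.
Thandi ∩ Zara ∩ Yolanda: 11:50–12:15, 13:05–13:10, 15:35–15:40, 16:35–17:10.
Thandi ∩ Zara ∩ Yolanda ∩ Oren: 13:05–13:10, 15:35–15:40, 16:35–17:10.
Windows ≥ 30 min: 16:35–17:10.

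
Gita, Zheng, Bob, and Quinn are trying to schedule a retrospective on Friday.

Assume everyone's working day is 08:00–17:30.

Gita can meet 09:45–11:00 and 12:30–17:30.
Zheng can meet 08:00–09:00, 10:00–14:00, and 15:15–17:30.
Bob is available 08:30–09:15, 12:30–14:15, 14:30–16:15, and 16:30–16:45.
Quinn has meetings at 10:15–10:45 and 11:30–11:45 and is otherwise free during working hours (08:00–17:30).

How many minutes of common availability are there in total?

165 minutes

Quinn free within 08:00–17:30: 08:00–10:15, 10:45–11:30, 11:45–17:30.
Gita ∩ Zheng: 10:00–11:00, 12:30–14:00, 15:15–17:30.
Gita ∩ Zheng ∩ Bob: 12:30–14:00, 15:15–16:15, 16:30–16:45.
Gita ∩ Zheng ∩ Bob ∩ Quinn: 12:30–14:00, 15:15–16:15, 16:30–16:45.
Total common minutes: 90 + 60 + 15 = 165.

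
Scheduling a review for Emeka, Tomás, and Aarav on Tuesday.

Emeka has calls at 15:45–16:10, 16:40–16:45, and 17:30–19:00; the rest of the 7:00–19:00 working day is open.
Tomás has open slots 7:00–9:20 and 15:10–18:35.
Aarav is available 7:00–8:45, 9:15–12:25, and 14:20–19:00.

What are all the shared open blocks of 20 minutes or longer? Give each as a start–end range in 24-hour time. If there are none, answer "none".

Emeka free within 07:00–19:00: 07:00–15:45, 16:10–16:40, 16:45–17:30.
Emeka ∩ Tomás: 07:00–09:20, 15:10–15:45, 16:10–16:40, 16:45–17:30.
Emeka ∩ Tomás ∩ Aarav: 07:00–08:45, 09:15–09:20, 15:10–15:45, 16:10–16:40, 16:45–17:30.
Windows ≥ 20 min: 07:00–08:45, 15:10–15:45, 16:10–16:40, 16:45–17:30.

07:00–08:45, 15:10–15:45, 16:10–16:40, 16:45–17:30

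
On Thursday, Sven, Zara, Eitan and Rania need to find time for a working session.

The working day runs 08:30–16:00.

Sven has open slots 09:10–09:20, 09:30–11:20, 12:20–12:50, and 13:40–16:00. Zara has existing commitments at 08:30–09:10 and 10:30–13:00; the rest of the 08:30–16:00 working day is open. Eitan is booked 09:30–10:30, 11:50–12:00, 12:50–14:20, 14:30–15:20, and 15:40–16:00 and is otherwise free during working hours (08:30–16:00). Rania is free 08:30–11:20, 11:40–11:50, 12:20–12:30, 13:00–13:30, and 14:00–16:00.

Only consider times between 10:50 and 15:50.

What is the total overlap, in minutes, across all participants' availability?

30 minutes

Zara free within 08:30–16:00: 09:10–10:30, 13:00–16:00.
Eitan free within 08:30–16:00: 08:30–09:30, 10:30–11:50, 12:00–12:50, 14:20–14:30, 15:20–15:40.
Sven ∩ Zara: 09:10–09:20, 09:30–10:30, 13:40–16:00.
Sven ∩ Zara ∩ Eitan: 09:10–09:20, 14:20–14:30, 15:20–15:40.
Sven ∩ Zara ∩ Eitan ∩ Rania: 09:10–09:20, 14:20–14:30, 15:20–15:40.
Restricted to 10:50–15:50: 14:20–14:30, 15:20–15:40.
Total common minutes: 10 + 20 = 30.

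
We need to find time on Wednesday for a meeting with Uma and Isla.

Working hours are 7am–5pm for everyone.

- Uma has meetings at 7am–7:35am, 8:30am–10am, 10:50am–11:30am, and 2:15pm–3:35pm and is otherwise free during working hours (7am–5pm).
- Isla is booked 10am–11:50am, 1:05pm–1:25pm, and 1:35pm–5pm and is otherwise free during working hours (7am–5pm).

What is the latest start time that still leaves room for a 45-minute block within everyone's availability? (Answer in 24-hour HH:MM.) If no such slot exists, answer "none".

Uma free within 07:00–17:00: 07:35–08:30, 10:00–10:50, 11:30–14:15, 15:35–17:00.
Isla free within 07:00–17:00: 07:00–10:00, 11:50–13:05, 13:25–13:35.
Uma ∩ Isla: 07:35–08:30, 11:50–13:05, 13:25–13:35.
Windows ≥ 45 min: 07:35–08:30, 11:50–13:05.
Latest start in the last window 11:50–13:05 is 13:05 − 45 min = 12:20.

12:20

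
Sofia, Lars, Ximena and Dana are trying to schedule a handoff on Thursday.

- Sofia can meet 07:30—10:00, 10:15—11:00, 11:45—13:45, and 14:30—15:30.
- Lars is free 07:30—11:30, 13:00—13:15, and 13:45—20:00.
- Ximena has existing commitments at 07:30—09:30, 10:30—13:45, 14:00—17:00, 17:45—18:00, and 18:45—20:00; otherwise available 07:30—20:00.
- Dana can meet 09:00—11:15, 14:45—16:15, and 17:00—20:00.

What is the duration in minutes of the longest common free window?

Ximena free within 07:30–20:00: 09:30–10:30, 13:45–14:00, 17:00–17:45, 18:00–18:45.
Sofia ∩ Lars: 07:30–10:00, 10:15–11:00, 13:00–13:15, 14:30–15:30.
Sofia ∩ Lars ∩ Ximena: 09:30–10:00, 10:15–10:30.
Sofia ∩ Lars ∩ Ximena ∩ Dana: 09:30–10:00, 10:15–10:30.
Common window lengths: 30, 15 min; longest is 30.

30 minutes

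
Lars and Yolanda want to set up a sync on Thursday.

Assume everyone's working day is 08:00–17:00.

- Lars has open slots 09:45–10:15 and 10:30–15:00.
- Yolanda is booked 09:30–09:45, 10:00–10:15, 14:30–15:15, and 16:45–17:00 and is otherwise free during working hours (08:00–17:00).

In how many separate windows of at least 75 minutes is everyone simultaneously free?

Yolanda free within 08:00–17:00: 08:00–09:30, 09:45–10:00, 10:15–14:30, 15:15–16:45.
Lars ∩ Yolanda: 09:45–10:00, 10:30–14:30.
Windows ≥ 75 min: 10:30–14:30.
That's 1 window.

1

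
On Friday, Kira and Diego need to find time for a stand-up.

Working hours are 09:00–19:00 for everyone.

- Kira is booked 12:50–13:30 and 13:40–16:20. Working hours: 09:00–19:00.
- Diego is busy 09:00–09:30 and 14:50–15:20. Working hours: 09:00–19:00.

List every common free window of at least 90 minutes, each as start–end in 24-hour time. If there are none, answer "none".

Kira free within 09:00–19:00: 09:00–12:50, 13:30–13:40, 16:20–19:00.
Diego free within 09:00–19:00: 09:30–14:50, 15:20–19:00.
Kira ∩ Diego: 09:30–12:50, 13:30–13:40, 16:20–19:00.
Windows ≥ 90 min: 09:30–12:50, 16:20–19:00.

09:30–12:50, 16:20–19:00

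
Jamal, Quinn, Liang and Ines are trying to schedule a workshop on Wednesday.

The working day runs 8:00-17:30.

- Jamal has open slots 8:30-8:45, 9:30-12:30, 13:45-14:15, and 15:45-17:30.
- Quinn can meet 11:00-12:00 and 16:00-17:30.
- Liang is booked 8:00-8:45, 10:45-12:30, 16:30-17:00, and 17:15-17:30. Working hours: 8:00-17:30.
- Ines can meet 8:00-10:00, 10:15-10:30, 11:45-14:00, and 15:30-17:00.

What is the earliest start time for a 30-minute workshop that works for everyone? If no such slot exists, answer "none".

Liang free within 08:00–17:30: 08:45–10:45, 12:30–16:30, 17:00–17:15.
Jamal ∩ Quinn: 11:00–12:00, 16:00–17:30.
Jamal ∩ Quinn ∩ Liang: 16:00–16:30, 17:00–17:15.
Jamal ∩ Quinn ∩ Liang ∩ Ines: 16:00–16:30.
Windows ≥ 30 min: 16:00–16:30.
Earliest such window starts at 16:00.

16:00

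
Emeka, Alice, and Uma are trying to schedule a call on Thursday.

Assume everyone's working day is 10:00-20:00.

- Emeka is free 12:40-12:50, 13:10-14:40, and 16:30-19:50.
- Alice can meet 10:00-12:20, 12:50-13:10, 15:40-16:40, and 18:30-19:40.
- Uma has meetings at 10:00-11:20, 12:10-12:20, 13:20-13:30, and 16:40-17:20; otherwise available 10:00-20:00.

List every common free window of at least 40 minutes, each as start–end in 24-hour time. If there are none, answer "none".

Uma free within 10:00–20:00: 11:20–12:10, 12:20–13:20, 13:30–16:40, 17:20–20:00.
Emeka ∩ Alice: 16:30–16:40, 18:30–19:40.
Emeka ∩ Alice ∩ Uma: 16:30–16:40, 18:30–19:40.
Windows ≥ 40 min: 18:30–19:40.

18:30–19:40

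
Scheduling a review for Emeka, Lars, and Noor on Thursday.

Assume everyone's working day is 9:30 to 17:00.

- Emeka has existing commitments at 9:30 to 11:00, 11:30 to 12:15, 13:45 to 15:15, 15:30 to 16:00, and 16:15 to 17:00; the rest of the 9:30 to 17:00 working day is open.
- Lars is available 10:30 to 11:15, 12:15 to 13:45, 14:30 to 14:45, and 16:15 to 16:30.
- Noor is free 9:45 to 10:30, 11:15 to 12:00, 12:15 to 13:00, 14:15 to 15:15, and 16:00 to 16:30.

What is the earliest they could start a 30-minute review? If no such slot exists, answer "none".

Emeka free within 09:30–17:00: 11:00–11:30, 12:15–13:45, 15:15–15:30, 16:00–16:15.
Emeka ∩ Lars: 11:00–11:15, 12:15–13:45.
Emeka ∩ Lars ∩ Noor: 12:15–13:00.
Windows ≥ 30 min: 12:15–13:00.
Earliest such window starts at 12:15.

12:15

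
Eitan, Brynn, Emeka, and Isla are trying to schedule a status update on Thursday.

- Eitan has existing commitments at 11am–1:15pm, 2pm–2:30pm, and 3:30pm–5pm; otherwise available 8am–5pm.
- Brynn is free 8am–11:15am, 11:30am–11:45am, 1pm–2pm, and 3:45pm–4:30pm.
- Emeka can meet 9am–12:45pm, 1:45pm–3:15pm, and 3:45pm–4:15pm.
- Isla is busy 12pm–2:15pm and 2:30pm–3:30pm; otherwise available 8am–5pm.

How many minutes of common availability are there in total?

Eitan free within 08:00–17:00: 08:00–11:00, 13:15–14:00, 14:30–15:30.
Isla free within 08:00–17:00: 08:00–12:00, 14:15–14:30, 15:30–17:00.
Eitan ∩ Brynn: 08:00–11:00, 13:15–14:00.
Eitan ∩ Brynn ∩ Emeka: 09:00–11:00, 13:45–14:00.
Eitan ∩ Brynn ∩ Emeka ∩ Isla: 09:00–11:00.
Total common minutes: 120.

120 minutes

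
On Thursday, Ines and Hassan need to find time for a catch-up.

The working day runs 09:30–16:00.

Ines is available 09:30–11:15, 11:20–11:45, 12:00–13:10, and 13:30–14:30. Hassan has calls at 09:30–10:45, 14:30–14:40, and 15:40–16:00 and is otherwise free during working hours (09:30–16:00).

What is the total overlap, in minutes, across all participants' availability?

Hassan free within 09:30–16:00: 10:45–14:30, 14:40–15:40.
Ines ∩ Hassan: 10:45–11:15, 11:20–11:45, 12:00–13:10, 13:30–14:30.
Total common minutes: 30 + 25 + 70 + 60 = 185.

185 minutes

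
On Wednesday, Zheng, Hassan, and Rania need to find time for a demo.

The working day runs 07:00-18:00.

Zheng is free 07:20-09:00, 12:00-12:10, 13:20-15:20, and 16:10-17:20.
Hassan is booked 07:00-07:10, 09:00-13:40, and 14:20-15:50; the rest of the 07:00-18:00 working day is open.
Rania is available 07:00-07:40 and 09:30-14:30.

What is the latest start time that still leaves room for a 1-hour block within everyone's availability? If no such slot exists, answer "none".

none

Hassan free within 07:00–18:00: 07:10–09:00, 13:40–14:20, 15:50–18:00.
Zheng ∩ Hassan: 07:20–09:00, 13:40–14:20, 16:10–17:20.
Zheng ∩ Hassan ∩ Rania: 07:20–07:40, 13:40–14:20.
Windows ≥ 60 min: (none).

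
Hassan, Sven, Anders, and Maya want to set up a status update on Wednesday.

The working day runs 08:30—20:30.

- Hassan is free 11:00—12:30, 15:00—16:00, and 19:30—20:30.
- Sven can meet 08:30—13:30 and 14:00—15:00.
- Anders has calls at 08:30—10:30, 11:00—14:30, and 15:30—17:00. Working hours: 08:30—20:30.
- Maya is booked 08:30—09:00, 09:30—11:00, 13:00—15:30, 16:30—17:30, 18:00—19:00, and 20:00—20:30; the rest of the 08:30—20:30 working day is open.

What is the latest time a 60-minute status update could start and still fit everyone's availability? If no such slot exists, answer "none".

Anders free within 08:30–20:30: 10:30–11:00, 14:30–15:30, 17:00–20:30.
Maya free within 08:30–20:30: 09:00–09:30, 11:00–13:00, 15:30–16:30, 17:30–18:00, 19:00–20:00.
Hassan ∩ Sven: 11:00–12:30.
Hassan ∩ Sven ∩ Anders: (none).
Hassan ∩ Sven ∩ Anders ∩ Maya: (none).
Windows ≥ 60 min: (none).

none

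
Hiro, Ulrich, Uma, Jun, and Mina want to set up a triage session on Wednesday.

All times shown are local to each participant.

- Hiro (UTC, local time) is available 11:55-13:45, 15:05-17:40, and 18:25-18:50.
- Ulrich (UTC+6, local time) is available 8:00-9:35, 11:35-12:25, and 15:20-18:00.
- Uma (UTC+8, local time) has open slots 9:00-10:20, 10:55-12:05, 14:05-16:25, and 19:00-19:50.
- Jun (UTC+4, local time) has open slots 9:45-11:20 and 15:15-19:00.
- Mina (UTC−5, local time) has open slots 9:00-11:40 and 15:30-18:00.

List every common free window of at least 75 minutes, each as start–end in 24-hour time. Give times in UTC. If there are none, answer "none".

Hiro → UTC: 11:55–13:45, 15:05–17:40, 18:25–18:50.
Ulrich → UTC: 02:00–03:35, 05:35–06:25, 09:20–12:00.
Uma → UTC: 01:00–02:20, 02:55–04:05, 06:05–08:25, 11:00–11:50.
Jun → UTC: 05:45–07:20, 11:15–15:00.
Mina → UTC: 14:00–16:40, 20:30–23:00.
Hiro ∩ Ulrich: 11:55–12:00.
Hiro ∩ Ulrich ∩ Uma: (none).
Hiro ∩ Ulrich ∩ Uma ∩ Jun: (none).
Hiro ∩ Ulrich ∩ Uma ∩ Jun ∩ Mina: (none).
Windows ≥ 75 min: (none).

none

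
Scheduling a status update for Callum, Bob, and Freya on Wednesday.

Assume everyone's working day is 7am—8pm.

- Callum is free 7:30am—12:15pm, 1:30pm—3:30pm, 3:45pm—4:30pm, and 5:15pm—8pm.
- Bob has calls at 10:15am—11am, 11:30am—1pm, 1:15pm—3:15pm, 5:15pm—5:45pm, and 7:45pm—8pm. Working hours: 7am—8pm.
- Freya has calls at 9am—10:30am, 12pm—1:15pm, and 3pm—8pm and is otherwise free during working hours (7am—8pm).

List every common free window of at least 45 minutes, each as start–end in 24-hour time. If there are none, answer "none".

07:30–09:00

Bob free within 07:00–20:00: 07:00–10:15, 11:00–11:30, 13:00–13:15, 15:15–17:15, 17:45–19:45.
Freya free within 07:00–20:00: 07:00–09:00, 10:30–12:00, 13:15–15:00.
Callum ∩ Bob: 07:30–10:15, 11:00–11:30, 15:15–15:30, 15:45–16:30, 17:45–19:45.
Callum ∩ Bob ∩ Freya: 07:30–09:00, 11:00–11:30.
Windows ≥ 45 min: 07:30–09:00.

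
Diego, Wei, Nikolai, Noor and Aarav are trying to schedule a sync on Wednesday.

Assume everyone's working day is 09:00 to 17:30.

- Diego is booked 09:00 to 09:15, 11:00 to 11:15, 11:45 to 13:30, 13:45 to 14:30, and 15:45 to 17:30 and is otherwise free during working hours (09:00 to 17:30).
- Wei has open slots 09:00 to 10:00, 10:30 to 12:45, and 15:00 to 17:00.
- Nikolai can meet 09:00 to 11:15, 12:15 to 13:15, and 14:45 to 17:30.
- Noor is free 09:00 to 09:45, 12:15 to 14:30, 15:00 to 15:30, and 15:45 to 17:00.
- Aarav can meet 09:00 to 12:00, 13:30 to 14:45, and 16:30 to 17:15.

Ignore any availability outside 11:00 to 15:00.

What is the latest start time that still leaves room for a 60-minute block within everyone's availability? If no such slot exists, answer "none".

Diego free within 09:00–17:30: 09:15–11:00, 11:15–11:45, 13:30–13:45, 14:30–15:45.
Diego ∩ Wei: 09:15–10:00, 10:30–11:00, 11:15–11:45, 15:00–15:45.
Diego ∩ Wei ∩ Nikolai: 09:15–10:00, 10:30–11:00, 15:00–15:45.
Diego ∩ Wei ∩ Nikolai ∩ Noor: 09:15–09:45, 15:00–15:30.
Diego ∩ Wei ∩ Nikolai ∩ Noor ∩ Aarav: 09:15–09:45.
Restricted to 11:00–15:00: (none).
Windows ≥ 60 min: (none).

none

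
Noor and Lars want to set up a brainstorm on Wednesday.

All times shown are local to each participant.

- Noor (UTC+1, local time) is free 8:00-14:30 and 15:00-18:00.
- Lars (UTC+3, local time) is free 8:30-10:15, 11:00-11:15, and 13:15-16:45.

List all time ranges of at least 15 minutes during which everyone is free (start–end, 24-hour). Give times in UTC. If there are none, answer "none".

07:00–07:15, 08:00–08:15, 10:15–13:30

Noor → UTC: 07:00–13:30, 14:00–17:00.
Lars → UTC: 05:30–07:15, 08:00–08:15, 10:15–13:45.
Noor ∩ Lars: 07:00–07:15, 08:00–08:15, 10:15–13:30.
Windows ≥ 15 min: 07:00–07:15, 08:00–08:15, 10:15–13:30.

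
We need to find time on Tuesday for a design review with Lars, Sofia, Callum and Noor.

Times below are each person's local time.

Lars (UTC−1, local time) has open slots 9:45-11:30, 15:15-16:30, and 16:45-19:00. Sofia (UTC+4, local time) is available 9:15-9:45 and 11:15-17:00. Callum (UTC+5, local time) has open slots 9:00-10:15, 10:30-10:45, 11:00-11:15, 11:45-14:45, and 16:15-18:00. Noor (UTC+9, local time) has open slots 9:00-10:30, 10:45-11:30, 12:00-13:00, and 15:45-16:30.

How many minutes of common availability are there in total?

0 minutes

Lars → UTC: 10:45–12:30, 16:15–17:30, 17:45–20:00.
Sofia → UTC: 05:15–05:45, 07:15–13:00.
Callum → UTC: 04:00–05:15, 05:30–05:45, 06:00–06:15, 06:45–09:45, 11:15–13:00.
Noor → UTC: 00:00–01:30, 01:45–02:30, 03:00–04:00, 06:45–07:30.
Lars ∩ Sofia: 10:45–12:30.
Lars ∩ Sofia ∩ Callum: 11:15–12:30.
Lars ∩ Sofia ∩ Callum ∩ Noor: (none).
Total common minutes: 0.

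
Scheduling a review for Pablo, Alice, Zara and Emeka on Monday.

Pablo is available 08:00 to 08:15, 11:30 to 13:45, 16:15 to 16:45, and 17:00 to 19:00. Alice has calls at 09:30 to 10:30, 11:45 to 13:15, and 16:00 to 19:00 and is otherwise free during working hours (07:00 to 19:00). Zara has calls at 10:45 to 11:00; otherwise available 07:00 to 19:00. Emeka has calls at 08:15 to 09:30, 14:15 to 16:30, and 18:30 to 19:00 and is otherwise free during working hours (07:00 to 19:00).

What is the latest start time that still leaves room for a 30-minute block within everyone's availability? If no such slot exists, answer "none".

13:15

Alice free within 07:00–19:00: 07:00–09:30, 10:30–11:45, 13:15–16:00.
Zara free within 07:00–19:00: 07:00–10:45, 11:00–19:00.
Emeka free within 07:00–19:00: 07:00–08:15, 09:30–14:15, 16:30–18:30.
Pablo ∩ Alice: 08:00–08:15, 11:30–11:45, 13:15–13:45.
Pablo ∩ Alice ∩ Zara: 08:00–08:15, 11:30–11:45, 13:15–13:45.
Pablo ∩ Alice ∩ Zara ∩ Emeka: 08:00–08:15, 11:30–11:45, 13:15–13:45.
Windows ≥ 30 min: 13:15–13:45.
Latest start in the last window 13:15–13:45 is 13:45 − 30 min = 13:15.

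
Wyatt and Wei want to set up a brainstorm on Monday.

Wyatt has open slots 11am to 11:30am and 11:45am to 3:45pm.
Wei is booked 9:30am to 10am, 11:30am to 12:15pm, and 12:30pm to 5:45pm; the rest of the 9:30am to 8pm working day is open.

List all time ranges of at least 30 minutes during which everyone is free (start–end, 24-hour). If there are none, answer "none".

11:00–11:30

Wei free within 09:30–20:00: 10:00–11:30, 12:15–12:30, 17:45–20:00.
Wyatt ∩ Wei: 11:00–11:30, 12:15–12:30.
Windows ≥ 30 min: 11:00–11:30.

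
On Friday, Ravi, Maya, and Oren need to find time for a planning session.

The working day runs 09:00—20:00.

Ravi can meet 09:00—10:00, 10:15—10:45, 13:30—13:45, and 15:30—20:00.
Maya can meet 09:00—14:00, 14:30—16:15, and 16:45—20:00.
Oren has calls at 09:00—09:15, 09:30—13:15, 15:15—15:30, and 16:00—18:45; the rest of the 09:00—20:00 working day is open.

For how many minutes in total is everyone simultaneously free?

135 minutes

Oren free within 09:00–20:00: 09:15–09:30, 13:15–15:15, 15:30–16:00, 18:45–20:00.
Ravi ∩ Maya: 09:00–10:00, 10:15–10:45, 13:30–13:45, 15:30–16:15, 16:45–20:00.
Ravi ∩ Maya ∩ Oren: 09:15–09:30, 13:30–13:45, 15:30–16:00, 18:45–20:00.
Total common minutes: 15 + 15 + 30 + 75 = 135.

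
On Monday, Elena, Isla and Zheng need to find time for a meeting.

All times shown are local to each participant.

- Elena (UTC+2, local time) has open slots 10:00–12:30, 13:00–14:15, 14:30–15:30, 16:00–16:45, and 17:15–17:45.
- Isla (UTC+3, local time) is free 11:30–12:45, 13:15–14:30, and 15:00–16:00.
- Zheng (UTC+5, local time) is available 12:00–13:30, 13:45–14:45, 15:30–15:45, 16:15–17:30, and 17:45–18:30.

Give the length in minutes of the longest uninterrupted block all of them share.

Elena → UTC: 08:00–10:30, 11:00–12:15, 12:30–13:30, 14:00–14:45, 15:15–15:45.
Isla → UTC: 08:30–09:45, 10:15–11:30, 12:00–13:00.
Zheng → UTC: 07:00–08:30, 08:45–09:45, 10:30–10:45, 11:15–12:30, 12:45–13:30.
Elena ∩ Isla: 08:30–09:45, 10:15–10:30, 11:00–11:30, 12:00–12:15, 12:30–13:00.
Elena ∩ Isla ∩ Zheng: 08:45–09:45, 11:15–11:30, 12:00–12:15, 12:45–13:00.
Common window lengths: 60, 15, 15, 15 min; longest is 60.

60 minutes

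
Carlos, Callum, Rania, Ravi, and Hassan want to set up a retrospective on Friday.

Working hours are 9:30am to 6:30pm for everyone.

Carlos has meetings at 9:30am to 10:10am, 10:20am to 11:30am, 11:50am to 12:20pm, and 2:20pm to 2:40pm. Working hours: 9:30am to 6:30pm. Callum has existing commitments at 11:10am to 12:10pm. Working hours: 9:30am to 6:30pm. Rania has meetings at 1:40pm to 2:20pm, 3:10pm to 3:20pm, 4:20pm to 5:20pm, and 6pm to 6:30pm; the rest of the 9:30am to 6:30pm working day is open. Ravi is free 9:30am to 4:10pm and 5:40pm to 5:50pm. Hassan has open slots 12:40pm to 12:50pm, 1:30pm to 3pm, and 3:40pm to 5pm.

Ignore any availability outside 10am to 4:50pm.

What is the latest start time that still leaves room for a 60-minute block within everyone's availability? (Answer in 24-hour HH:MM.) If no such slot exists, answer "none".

none

Carlos free within 09:30–18:30: 10:10–10:20, 11:30–11:50, 12:20–14:20, 14:40–18:30.
Callum free within 09:30–18:30: 09:30–11:10, 12:10–18:30.
Rania free within 09:30–18:30: 09:30–13:40, 14:20–15:10, 15:20–16:20, 17:20–18:00.
Carlos ∩ Callum: 10:10–10:20, 12:20–14:20, 14:40–18:30.
Carlos ∩ Callum ∩ Rania: 10:10–10:20, 12:20–13:40, 14:40–15:10, 15:20–16:20, 17:20–18:00.
Carlos ∩ Callum ∩ Rania ∩ Ravi: 10:10–10:20, 12:20–13:40, 14:40–15:10, 15:20–16:10, 17:40–17:50.
Carlos ∩ Callum ∩ Rania ∩ Ravi ∩ Hassan: 12:40–12:50, 13:30–13:40, 14:40–15:00, 15:40–16:10.
Restricted to 10:00–16:50: 12:40–12:50, 13:30–13:40, 14:40–15:00, 15:40–16:10.
Windows ≥ 60 min: (none).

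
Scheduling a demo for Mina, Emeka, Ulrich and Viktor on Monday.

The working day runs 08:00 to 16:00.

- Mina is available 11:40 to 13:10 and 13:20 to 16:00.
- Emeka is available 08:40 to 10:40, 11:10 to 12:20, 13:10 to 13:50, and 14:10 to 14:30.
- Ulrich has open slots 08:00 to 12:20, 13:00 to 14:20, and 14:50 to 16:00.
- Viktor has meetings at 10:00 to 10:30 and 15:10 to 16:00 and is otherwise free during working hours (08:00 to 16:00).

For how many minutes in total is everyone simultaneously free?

80 minutes

Viktor free within 08:00–16:00: 08:00–10:00, 10:30–15:10.
Mina ∩ Emeka: 11:40–12:20, 13:20–13:50, 14:10–14:30.
Mina ∩ Emeka ∩ Ulrich: 11:40–12:20, 13:20–13:50, 14:10–14:20.
Mina ∩ Emeka ∩ Ulrich ∩ Viktor: 11:40–12:20, 13:20–13:50, 14:10–14:20.
Total common minutes: 40 + 30 + 10 = 80.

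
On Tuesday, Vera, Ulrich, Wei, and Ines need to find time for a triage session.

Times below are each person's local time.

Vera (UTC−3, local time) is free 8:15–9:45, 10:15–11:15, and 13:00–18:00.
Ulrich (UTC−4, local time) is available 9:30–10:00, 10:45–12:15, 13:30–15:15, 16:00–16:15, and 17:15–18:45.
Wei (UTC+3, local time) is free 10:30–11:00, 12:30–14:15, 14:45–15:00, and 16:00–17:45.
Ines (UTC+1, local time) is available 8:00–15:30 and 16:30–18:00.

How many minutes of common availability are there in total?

30 minutes

Vera → UTC: 11:15–12:45, 13:15–14:15, 16:00–21:00.
Ulrich → UTC: 13:30–14:00, 14:45–16:15, 17:30–19:15, 20:00–20:15, 21:15–22:45.
Wei → UTC: 07:30–08:00, 09:30–11:15, 11:45–12:00, 13:00–14:45.
Ines → UTC: 07:00–14:30, 15:30–17:00.
Vera ∩ Ulrich: 13:30–14:00, 16:00–16:15, 17:30–19:15, 20:00–20:15.
Vera ∩ Ulrich ∩ Wei: 13:30–14:00.
Vera ∩ Ulrich ∩ Wei ∩ Ines: 13:30–14:00.
Total common minutes: 30.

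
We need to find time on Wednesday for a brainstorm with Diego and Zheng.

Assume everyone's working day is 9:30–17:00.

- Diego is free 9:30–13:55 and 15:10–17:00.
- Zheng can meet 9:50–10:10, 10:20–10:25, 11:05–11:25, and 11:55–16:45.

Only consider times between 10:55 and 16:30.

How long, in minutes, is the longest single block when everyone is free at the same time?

Diego ∩ Zheng: 09:50–10:10, 10:20–10:25, 11:05–11:25, 11:55–13:55, 15:10–16:45.
Restricted to 10:55–16:30: 11:05–11:25, 11:55–13:55, 15:10–16:30.
Common window lengths: 20, 120, 80 min; longest is 120.

120 minutes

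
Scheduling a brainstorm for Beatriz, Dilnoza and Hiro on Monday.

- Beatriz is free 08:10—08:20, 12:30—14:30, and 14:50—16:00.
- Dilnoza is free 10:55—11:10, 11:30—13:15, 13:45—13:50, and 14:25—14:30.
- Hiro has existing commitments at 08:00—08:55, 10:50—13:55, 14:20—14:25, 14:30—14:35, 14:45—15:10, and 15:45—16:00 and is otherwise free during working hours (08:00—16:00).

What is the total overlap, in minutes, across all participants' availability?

Hiro free within 08:00–16:00: 08:55–10:50, 13:55–14:20, 14:25–14:30, 14:35–14:45, 15:10–15:45.
Beatriz ∩ Dilnoza: 12:30–13:15, 13:45–13:50, 14:25–14:30.
Beatriz ∩ Dilnoza ∩ Hiro: 14:25–14:30.
Total common minutes: 5.

5 minutes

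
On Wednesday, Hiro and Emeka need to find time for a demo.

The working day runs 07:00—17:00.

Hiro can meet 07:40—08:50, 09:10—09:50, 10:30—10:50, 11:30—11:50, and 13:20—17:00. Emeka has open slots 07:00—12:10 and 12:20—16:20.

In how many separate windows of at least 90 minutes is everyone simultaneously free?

Hiro ∩ Emeka: 07:40–08:50, 09:10–09:50, 10:30–10:50, 11:30–11:50, 13:20–16:20.
Windows ≥ 90 min: 13:20–16:20.
That's 1 window.

1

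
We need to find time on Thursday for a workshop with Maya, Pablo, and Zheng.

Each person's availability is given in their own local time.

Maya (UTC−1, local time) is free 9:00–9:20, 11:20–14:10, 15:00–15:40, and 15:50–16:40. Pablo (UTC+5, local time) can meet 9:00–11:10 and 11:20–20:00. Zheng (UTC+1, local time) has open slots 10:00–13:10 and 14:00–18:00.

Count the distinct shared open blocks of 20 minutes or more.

Maya → UTC: 10:00–10:20, 12:20–15:10, 16:00–16:40, 16:50–17:40.
Pablo → UTC: 04:00–06:10, 06:20–15:00.
Zheng → UTC: 09:00–12:10, 13:00–17:00.
Maya ∩ Pablo: 10:00–10:20, 12:20–15:00.
Maya ∩ Pablo ∩ Zheng: 10:00–10:20, 13:00–15:00.
Windows ≥ 20 min: 10:00–10:20, 13:00–15:00.
That's 2 windows.

2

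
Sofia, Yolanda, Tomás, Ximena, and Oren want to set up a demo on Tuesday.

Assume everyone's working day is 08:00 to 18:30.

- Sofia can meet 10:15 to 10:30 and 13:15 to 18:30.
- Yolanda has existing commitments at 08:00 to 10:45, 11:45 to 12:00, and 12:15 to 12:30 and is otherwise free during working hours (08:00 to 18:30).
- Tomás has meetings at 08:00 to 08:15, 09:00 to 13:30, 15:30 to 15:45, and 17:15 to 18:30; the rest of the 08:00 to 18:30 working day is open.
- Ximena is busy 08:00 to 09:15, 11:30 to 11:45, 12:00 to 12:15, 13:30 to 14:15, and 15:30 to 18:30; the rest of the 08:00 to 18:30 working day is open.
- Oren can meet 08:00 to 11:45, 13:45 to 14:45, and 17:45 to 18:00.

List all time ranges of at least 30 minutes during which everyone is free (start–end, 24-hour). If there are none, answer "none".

14:15–14:45

Yolanda free within 08:00–18:30: 10:45–11:45, 12:00–12:15, 12:30–18:30.
Tomás free within 08:00–18:30: 08:15–09:00, 13:30–15:30, 15:45–17:15.
Ximena free within 08:00–18:30: 09:15–11:30, 11:45–12:00, 12:15–13:30, 14:15–15:30.
Sofia ∩ Yolanda: 13:15–18:30.
Sofia ∩ Yolanda ∩ Tomás: 13:30–15:30, 15:45–17:15.
Sofia ∩ Yolanda ∩ Tomás ∩ Ximena: 14:15–15:30.
Sofia ∩ Yolanda ∩ Tomás ∩ Ximena ∩ Oren: 14:15–14:45.
Windows ≥ 30 min: 14:15–14:45.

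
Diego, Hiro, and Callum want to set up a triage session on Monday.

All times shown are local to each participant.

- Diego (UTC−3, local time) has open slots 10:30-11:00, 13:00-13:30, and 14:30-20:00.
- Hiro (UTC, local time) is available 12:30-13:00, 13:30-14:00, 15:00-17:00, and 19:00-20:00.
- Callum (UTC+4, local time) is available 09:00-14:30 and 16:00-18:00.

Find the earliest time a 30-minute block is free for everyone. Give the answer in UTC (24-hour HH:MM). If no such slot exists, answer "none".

Diego → UTC: 13:30–14:00, 16:00–16:30, 17:30–23:00.
Hiro → UTC: 12:30–13:00, 13:30–14:00, 15:00–17:00, 19:00–20:00.
Callum → UTC: 05:00–10:30, 12:00–14:00.
Diego ∩ Hiro: 13:30–14:00, 16:00–16:30, 19:00–20:00.
Diego ∩ Hiro ∩ Callum: 13:30–14:00.
Windows ≥ 30 min: 13:30–14:00.
Earliest such window starts at 13:30.

13:30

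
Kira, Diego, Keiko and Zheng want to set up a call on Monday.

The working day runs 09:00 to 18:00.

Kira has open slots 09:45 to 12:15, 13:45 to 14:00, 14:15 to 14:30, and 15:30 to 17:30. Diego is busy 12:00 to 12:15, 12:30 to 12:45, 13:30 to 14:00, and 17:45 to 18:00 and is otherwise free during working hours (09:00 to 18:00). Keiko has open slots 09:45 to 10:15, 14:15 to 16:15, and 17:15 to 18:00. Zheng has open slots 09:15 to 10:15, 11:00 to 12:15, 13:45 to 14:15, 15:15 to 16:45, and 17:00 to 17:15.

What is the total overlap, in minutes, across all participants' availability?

Diego free within 09:00–18:00: 09:00–12:00, 12:15–12:30, 12:45–13:30, 14:00–17:45.
Kira ∩ Diego: 09:45–12:00, 14:15–14:30, 15:30–17:30.
Kira ∩ Diego ∩ Keiko: 09:45–10:15, 14:15–14:30, 15:30–16:15, 17:15–17:30.
Kira ∩ Diego ∩ Keiko ∩ Zheng: 09:45–10:15, 15:30–16:15.
Total common minutes: 30 + 45 = 75.

75 minutes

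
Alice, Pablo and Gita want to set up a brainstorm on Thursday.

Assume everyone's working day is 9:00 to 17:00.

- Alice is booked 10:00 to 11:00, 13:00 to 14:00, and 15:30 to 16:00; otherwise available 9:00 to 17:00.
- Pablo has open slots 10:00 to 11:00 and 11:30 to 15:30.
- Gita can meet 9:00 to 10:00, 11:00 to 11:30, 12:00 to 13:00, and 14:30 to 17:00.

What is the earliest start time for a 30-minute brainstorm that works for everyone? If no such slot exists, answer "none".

12:00

Alice free within 09:00–17:00: 09:00–10:00, 11:00–13:00, 14:00–15:30, 16:00–17:00.
Alice ∩ Pablo: 11:30–13:00, 14:00–15:30.
Alice ∩ Pablo ∩ Gita: 12:00–13:00, 14:30–15:30.
Windows ≥ 30 min: 12:00–13:00, 14:30–15:30.
Earliest such window starts at 12:00.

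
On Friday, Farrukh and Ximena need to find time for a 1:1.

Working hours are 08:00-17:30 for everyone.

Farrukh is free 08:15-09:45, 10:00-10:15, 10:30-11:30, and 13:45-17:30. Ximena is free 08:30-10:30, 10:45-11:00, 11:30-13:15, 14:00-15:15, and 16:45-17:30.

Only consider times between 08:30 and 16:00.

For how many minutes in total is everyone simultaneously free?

Farrukh ∩ Ximena: 08:30–09:45, 10:00–10:15, 10:45–11:00, 14:00–15:15, 16:45–17:30.
Restricted to 08:30–16:00: 08:30–09:45, 10:00–10:15, 10:45–11:00, 14:00–15:15.
Total common minutes: 75 + 15 + 15 + 75 = 180.

180 minutes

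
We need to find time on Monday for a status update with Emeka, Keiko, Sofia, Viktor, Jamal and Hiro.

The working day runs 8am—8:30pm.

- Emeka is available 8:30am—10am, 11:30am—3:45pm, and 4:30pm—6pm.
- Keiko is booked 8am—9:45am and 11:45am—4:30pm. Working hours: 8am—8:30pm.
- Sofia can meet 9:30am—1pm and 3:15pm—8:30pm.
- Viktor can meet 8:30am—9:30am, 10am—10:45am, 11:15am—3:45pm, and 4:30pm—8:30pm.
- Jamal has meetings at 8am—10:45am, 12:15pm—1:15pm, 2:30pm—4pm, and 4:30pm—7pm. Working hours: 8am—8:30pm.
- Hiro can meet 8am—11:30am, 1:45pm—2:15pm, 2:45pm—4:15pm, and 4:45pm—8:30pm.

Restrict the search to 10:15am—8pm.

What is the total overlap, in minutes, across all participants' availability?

Keiko free within 08:00–20:30: 09:45–11:45, 16:30–20:30.
Jamal free within 08:00–20:30: 10:45–12:15, 13:15–14:30, 16:00–16:30, 19:00–20:30.
Emeka ∩ Keiko: 09:45–10:00, 11:30–11:45, 16:30–18:00.
Emeka ∩ Keiko ∩ Sofia: 09:45–10:00, 11:30–11:45, 16:30–18:00.
Emeka ∩ Keiko ∩ Sofia ∩ Viktor: 11:30–11:45, 16:30–18:00.
Emeka ∩ Keiko ∩ Sofia ∩ Viktor ∩ Jamal: 11:30–11:45.
Emeka ∩ Keiko ∩ Sofia ∩ Viktor ∩ Jamal ∩ Hiro: (none).
Restricted to 10:15–20:00: (none).
Total common minutes: 0.

0 minutes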